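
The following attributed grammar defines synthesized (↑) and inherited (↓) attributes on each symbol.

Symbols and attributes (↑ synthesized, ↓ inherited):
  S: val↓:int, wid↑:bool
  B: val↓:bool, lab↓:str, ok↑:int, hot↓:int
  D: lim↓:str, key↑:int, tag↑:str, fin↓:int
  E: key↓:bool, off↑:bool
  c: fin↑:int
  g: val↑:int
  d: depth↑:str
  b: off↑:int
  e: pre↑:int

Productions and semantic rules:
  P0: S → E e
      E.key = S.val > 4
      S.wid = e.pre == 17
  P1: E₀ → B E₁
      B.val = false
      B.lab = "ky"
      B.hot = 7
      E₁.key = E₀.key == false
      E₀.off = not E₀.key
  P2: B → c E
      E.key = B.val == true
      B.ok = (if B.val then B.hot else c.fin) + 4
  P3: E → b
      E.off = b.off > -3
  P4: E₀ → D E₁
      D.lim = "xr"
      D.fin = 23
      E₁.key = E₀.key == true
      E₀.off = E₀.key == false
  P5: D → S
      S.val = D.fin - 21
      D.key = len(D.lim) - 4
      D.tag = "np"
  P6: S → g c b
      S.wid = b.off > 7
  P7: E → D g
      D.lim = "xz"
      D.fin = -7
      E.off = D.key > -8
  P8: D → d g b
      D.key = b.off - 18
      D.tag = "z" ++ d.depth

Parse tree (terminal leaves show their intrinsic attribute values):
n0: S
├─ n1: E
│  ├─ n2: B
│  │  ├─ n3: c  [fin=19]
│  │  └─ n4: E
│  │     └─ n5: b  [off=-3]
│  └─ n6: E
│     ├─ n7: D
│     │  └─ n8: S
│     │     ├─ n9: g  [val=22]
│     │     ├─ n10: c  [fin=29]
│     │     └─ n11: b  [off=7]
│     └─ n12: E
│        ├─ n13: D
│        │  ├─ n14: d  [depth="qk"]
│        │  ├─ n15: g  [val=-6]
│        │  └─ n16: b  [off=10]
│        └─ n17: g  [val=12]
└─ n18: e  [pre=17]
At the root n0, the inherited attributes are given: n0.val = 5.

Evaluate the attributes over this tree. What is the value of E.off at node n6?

1. n0.val = 5  [given at root]
2. n1.key = true  [S.val > 4]
3. n2.val = false  [false]
4. n2.lab = "ky"  ["ky"]
5. n2.hot = 7  [7]
6. n3.fin = 19  [terminal]
7. n4.key = false  [B.val == true]
8. n5.off = -3  [terminal]
9. n4.off = false  [b.off > -3]
10. n2.ok = 23  [(if B.val then B.hot else c.fin) + 4]
11. n6.key = false  [E₀.key == false]
12. n7.lim = "xr"  ["xr"]
13. n7.fin = 23  [23]
14. n8.val = 2  [D.fin - 21]
15. n9.val = 22  [terminal]
16. n10.fin = 29  [terminal]
17. n11.off = 7  [terminal]
18. n8.wid = false  [b.off > 7]
19. n7.key = -2  [len(D.lim) - 4]
20. n7.tag = "np"  ["np"]
21. n12.key = false  [E₀.key == true]
22. n13.lim = "xz"  ["xz"]
23. n13.fin = -7  [-7]
24. n14.depth = "qk"  [terminal]
25. n15.val = -6  [terminal]
26. n16.off = 10  [terminal]
27. n13.key = -8  [b.off - 18]
28. n13.tag = "zqk"  ["z" ++ d.depth]
29. n17.val = 12  [terminal]
30. n12.off = false  [D.key > -8]
31. n6.off = true  [E₀.key == false]
32. n1.off = false  [not E₀.key]
33. n18.pre = 17  [terminal]
34. n0.wid = true  [e.pre == 17]

true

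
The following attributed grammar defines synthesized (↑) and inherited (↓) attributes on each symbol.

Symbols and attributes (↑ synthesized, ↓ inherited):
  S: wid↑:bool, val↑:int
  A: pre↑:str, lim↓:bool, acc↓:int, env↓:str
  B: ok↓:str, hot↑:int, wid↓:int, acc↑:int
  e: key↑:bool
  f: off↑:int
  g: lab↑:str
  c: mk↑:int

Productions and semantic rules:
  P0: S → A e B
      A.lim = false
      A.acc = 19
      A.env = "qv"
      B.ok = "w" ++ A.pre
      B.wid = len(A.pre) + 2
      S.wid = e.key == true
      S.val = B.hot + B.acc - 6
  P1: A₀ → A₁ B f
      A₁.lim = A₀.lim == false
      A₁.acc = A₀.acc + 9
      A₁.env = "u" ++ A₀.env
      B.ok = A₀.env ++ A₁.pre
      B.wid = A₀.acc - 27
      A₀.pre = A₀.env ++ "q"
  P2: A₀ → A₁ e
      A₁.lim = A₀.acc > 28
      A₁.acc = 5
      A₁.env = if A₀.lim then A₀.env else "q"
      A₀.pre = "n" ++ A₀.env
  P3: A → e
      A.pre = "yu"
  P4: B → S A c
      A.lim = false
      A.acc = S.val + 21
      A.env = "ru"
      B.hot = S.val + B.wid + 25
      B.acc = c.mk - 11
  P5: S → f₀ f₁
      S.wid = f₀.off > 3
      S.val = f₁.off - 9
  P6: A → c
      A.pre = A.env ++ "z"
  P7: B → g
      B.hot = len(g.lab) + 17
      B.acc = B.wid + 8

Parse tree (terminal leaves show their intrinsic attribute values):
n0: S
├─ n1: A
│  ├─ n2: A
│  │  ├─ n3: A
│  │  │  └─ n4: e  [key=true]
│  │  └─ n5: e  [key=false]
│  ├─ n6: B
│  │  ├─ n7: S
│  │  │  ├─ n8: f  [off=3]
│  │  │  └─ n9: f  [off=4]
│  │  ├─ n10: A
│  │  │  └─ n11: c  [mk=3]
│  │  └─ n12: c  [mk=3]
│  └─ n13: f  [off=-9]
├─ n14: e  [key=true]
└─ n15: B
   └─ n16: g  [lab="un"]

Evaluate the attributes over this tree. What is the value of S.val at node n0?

26

1. n1.lim = false  [false]
2. n1.acc = 19  [19]
3. n1.env = "qv"  ["qv"]
4. n2.lim = true  [A₀.lim == false]
5. n2.acc = 28  [A₀.acc + 9]
6. n2.env = "uqv"  ["u" ++ A₀.env]
7. n3.lim = false  [A₀.acc > 28]
8. n3.acc = 5  [5]
9. n3.env = "uqv"  [if A₀.lim then A₀.env else "q"]
10. n4.key = true  [terminal]
11. n3.pre = "yu"  ["yu"]
12. n5.key = false  [terminal]
13. n2.pre = "nuqv"  ["n" ++ A₀.env]
14. n6.ok = "qvnuqv"  [A₀.env ++ A₁.pre]
15. n6.wid = -8  [A₀.acc - 27]
16. n8.off = 3  [terminal]
17. n9.off = 4  [terminal]
18. n7.wid = false  [f₀.off > 3]
19. n7.val = -5  [f₁.off - 9]
20. n10.lim = false  [false]
21. n10.acc = 16  [S.val + 21]
22. n10.env = "ru"  ["ru"]
23. n11.mk = 3  [terminal]
24. n10.pre = "ruz"  [A.env ++ "z"]
25. n12.mk = 3  [terminal]
26. n6.hot = 12  [S.val + B.wid + 25]
27. n6.acc = -8  [c.mk - 11]
28. n13.off = -9  [terminal]
29. n1.pre = "qvq"  [A₀.env ++ "q"]
30. n14.key = true  [terminal]
31. n15.ok = "wqvq"  ["w" ++ A.pre]
32. n15.wid = 5  [len(A.pre) + 2]
33. n16.lab = "un"  [terminal]
34. n15.hot = 19  [len(g.lab) + 17]
35. n15.acc = 13  [B.wid + 8]
36. n0.wid = true  [e.key == true]
37. n0.val = 26  [B.hot + B.acc - 6]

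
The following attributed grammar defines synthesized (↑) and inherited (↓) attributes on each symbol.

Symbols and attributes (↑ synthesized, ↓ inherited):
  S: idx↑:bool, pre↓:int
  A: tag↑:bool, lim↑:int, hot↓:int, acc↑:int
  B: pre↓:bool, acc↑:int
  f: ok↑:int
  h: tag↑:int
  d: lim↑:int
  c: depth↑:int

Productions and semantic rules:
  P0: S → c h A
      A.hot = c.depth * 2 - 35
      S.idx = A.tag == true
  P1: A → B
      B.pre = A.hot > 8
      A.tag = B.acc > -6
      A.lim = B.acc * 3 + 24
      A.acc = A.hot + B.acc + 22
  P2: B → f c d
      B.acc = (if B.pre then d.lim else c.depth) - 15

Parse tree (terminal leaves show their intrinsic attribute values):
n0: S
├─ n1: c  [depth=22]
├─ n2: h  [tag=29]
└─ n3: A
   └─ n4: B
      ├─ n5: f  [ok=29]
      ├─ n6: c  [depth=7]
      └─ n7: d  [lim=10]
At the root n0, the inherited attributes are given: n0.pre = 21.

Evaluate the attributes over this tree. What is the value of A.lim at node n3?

1. n0.pre = 21  [given at root]
2. n1.depth = 22  [terminal]
3. n2.tag = 29  [terminal]
4. n3.hot = 9  [c.depth * 2 - 35]
5. n4.pre = true  [A.hot > 8]
6. n5.ok = 29  [terminal]
7. n6.depth = 7  [terminal]
8. n7.lim = 10  [terminal]
9. n4.acc = -5  [(if B.pre then d.lim else c.depth) - 15]
10. n3.tag = true  [B.acc > -6]
11. n3.lim = 9  [B.acc * 3 + 24]
12. n3.acc = 26  [A.hot + B.acc + 22]
13. n0.idx = true  [A.tag == true]

9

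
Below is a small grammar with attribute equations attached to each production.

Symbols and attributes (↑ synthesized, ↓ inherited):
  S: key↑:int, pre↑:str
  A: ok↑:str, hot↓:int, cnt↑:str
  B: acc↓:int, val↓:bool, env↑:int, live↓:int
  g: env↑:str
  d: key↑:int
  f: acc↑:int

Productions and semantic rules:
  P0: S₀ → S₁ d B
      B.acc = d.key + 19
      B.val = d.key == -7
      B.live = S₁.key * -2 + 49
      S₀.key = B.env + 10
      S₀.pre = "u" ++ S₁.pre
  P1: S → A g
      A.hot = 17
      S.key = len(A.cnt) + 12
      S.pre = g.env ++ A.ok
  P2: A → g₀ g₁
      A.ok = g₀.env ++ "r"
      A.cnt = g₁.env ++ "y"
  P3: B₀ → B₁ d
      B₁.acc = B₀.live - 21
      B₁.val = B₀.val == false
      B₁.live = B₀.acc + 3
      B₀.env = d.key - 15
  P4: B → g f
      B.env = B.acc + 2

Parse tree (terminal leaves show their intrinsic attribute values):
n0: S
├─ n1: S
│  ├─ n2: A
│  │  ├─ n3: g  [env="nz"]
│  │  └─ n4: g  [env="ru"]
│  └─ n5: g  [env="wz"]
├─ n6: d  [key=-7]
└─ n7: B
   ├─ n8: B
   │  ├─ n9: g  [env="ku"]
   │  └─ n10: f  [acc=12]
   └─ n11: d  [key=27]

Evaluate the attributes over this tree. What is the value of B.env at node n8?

1. n2.hot = 17  [17]
2. n3.env = "nz"  [terminal]
3. n4.env = "ru"  [terminal]
4. n2.ok = "nzr"  [g₀.env ++ "r"]
5. n2.cnt = "ruy"  [g₁.env ++ "y"]
6. n5.env = "wz"  [terminal]
7. n1.key = 15  [len(A.cnt) + 12]
8. n1.pre = "wznzr"  [g.env ++ A.ok]
9. n6.key = -7  [terminal]
10. n7.acc = 12  [d.key + 19]
11. n7.val = true  [d.key == -7]
12. n7.live = 19  [S₁.key * -2 + 49]
13. n8.acc = -2  [B₀.live - 21]
14. n8.val = false  [B₀.val == false]
15. n8.live = 15  [B₀.acc + 3]
16. n9.env = "ku"  [terminal]
17. n10.acc = 12  [terminal]
18. n8.env = 0  [B.acc + 2]
19. n11.key = 27  [terminal]
20. n7.env = 12  [d.key - 15]
21. n0.key = 22  [B.env + 10]
22. n0.pre = "uwznzr"  ["u" ++ S₁.pre]

0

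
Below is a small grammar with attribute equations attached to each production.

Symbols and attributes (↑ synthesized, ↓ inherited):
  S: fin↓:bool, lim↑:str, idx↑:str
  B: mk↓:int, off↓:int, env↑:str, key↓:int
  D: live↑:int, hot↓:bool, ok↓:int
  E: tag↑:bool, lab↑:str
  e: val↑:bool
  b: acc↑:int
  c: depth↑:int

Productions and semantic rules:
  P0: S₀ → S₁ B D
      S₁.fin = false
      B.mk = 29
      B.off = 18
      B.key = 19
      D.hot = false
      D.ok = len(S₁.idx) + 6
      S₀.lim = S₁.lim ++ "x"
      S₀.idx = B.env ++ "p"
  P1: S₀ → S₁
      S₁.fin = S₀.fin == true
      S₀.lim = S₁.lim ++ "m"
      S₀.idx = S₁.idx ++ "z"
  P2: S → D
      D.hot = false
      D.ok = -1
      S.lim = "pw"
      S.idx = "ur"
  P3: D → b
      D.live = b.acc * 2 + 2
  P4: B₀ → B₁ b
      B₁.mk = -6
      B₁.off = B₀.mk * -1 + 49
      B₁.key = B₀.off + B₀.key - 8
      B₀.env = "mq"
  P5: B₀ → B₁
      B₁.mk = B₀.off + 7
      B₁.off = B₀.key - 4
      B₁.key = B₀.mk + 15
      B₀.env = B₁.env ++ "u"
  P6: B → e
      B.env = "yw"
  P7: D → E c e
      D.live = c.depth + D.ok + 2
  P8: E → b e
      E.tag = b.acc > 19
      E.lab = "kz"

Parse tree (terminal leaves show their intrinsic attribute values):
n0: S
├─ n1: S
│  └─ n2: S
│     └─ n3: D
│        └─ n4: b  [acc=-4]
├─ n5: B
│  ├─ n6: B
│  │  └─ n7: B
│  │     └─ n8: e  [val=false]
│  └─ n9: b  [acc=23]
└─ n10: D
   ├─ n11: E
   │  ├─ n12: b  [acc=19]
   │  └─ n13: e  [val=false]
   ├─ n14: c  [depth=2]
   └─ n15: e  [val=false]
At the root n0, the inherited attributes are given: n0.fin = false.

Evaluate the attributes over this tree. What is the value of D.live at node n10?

1. n0.fin = false  [given at root]
2. n1.fin = false  [false]
3. n2.fin = false  [S₀.fin == true]
4. n3.hot = false  [false]
5. n3.ok = -1  [-1]
6. n4.acc = -4  [terminal]
7. n3.live = -6  [b.acc * 2 + 2]
8. n2.lim = "pw"  ["pw"]
9. n2.idx = "ur"  ["ur"]
10. n1.lim = "pwm"  [S₁.lim ++ "m"]
11. n1.idx = "urz"  [S₁.idx ++ "z"]
12. n5.mk = 29  [29]
13. n5.off = 18  [18]
14. n5.key = 19  [19]
15. n6.mk = -6  [-6]
16. n6.off = 20  [B₀.mk * -1 + 49]
17. n6.key = 29  [B₀.off + B₀.key - 8]
18. n7.mk = 27  [B₀.off + 7]
19. n7.off = 25  [B₀.key - 4]
20. n7.key = 9  [B₀.mk + 15]
21. n8.val = false  [terminal]
22. n7.env = "yw"  ["yw"]
23. n6.env = "ywu"  [B₁.env ++ "u"]
24. n9.acc = 23  [terminal]
25. n5.env = "mq"  ["mq"]
26. n10.hot = false  [false]
27. n10.ok = 9  [len(S₁.idx) + 6]
28. n12.acc = 19  [terminal]
29. n13.val = false  [terminal]
30. n11.tag = false  [b.acc > 19]
31. n11.lab = "kz"  ["kz"]
32. n14.depth = 2  [terminal]
33. n15.val = false  [terminal]
34. n10.live = 13  [c.depth + D.ok + 2]
35. n0.lim = "pwmx"  [S₁.lim ++ "x"]
36. n0.idx = "mqp"  [B.env ++ "p"]

13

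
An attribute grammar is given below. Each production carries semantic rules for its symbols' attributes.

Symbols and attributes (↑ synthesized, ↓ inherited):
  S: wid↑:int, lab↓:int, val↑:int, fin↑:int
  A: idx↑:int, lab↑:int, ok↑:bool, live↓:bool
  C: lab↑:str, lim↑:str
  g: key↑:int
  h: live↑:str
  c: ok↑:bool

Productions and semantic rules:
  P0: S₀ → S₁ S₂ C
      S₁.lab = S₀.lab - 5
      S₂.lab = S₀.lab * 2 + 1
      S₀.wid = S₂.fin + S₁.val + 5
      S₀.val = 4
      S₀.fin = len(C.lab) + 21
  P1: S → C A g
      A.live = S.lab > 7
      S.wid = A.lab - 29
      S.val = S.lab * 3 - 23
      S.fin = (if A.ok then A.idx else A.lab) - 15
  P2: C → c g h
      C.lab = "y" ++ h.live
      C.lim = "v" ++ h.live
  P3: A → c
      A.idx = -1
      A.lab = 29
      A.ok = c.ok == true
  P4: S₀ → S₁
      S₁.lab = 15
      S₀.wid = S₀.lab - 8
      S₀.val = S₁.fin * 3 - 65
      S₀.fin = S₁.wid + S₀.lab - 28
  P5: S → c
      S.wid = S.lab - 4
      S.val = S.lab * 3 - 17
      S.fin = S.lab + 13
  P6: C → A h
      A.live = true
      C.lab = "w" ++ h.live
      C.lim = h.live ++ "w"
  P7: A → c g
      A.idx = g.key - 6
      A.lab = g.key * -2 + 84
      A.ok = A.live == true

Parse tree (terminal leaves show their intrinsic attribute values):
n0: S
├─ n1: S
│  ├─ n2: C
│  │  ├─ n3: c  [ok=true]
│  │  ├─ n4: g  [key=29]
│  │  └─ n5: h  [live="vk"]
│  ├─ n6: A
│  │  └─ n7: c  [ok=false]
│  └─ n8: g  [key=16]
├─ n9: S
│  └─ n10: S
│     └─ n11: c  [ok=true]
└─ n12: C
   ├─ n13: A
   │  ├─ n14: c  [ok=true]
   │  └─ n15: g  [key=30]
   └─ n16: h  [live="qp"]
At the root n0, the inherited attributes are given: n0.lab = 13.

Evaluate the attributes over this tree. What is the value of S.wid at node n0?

16

1. n0.lab = 13  [given at root]
2. n1.lab = 8  [S₀.lab - 5]
3. n3.ok = true  [terminal]
4. n4.key = 29  [terminal]
5. n5.live = "vk"  [terminal]
6. n2.lab = "yvk"  ["y" ++ h.live]
7. n2.lim = "vvk"  ["v" ++ h.live]
8. n6.live = true  [S.lab > 7]
9. n7.ok = false  [terminal]
10. n6.idx = -1  [-1]
11. n6.lab = 29  [29]
12. n6.ok = false  [c.ok == true]
13. n8.key = 16  [terminal]
14. n1.wid = 0  [A.lab - 29]
15. n1.val = 1  [S.lab * 3 - 23]
16. n1.fin = 14  [(if A.ok then A.idx else A.lab) - 15]
17. n9.lab = 27  [S₀.lab * 2 + 1]
18. n10.lab = 15  [15]
19. n11.ok = true  [terminal]
20. n10.wid = 11  [S.lab - 4]
21. n10.val = 28  [S.lab * 3 - 17]
22. n10.fin = 28  [S.lab + 13]
23. n9.wid = 19  [S₀.lab - 8]
24. n9.val = 19  [S₁.fin * 3 - 65]
25. n9.fin = 10  [S₁.wid + S₀.lab - 28]
26. n13.live = true  [true]
27. n14.ok = true  [terminal]
28. n15.key = 30  [terminal]
29. n13.idx = 24  [g.key - 6]
30. n13.lab = 24  [g.key * -2 + 84]
31. n13.ok = true  [A.live == true]
32. n16.live = "qp"  [terminal]
33. n12.lab = "wqp"  ["w" ++ h.live]
34. n12.lim = "qpw"  [h.live ++ "w"]
35. n0.wid = 16  [S₂.fin + S₁.val + 5]
36. n0.val = 4  [4]
37. n0.fin = 24  [len(C.lab) + 21]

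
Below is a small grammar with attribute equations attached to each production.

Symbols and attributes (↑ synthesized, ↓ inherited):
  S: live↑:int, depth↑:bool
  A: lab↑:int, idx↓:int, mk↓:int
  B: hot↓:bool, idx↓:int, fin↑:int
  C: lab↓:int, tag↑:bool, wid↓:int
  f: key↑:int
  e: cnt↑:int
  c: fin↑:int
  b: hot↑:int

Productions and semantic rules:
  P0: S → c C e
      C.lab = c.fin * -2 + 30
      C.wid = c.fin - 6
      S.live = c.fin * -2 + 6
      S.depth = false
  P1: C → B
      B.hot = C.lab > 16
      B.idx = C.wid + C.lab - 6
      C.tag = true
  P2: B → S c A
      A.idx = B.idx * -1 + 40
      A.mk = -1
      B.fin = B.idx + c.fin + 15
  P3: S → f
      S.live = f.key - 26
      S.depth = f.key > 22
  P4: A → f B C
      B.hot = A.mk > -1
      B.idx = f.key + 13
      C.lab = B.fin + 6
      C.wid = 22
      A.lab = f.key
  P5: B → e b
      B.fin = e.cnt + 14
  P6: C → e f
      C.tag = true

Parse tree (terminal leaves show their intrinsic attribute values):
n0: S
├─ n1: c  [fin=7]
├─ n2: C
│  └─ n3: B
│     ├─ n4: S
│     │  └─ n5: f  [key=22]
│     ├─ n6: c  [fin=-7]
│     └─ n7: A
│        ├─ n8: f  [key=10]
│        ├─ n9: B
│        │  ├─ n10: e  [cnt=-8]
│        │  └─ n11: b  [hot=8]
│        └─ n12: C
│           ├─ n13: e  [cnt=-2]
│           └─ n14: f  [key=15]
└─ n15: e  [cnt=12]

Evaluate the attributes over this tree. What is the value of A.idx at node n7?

29

1. n1.fin = 7  [terminal]
2. n2.lab = 16  [c.fin * -2 + 30]
3. n2.wid = 1  [c.fin - 6]
4. n3.hot = false  [C.lab > 16]
5. n3.idx = 11  [C.wid + C.lab - 6]
6. n5.key = 22  [terminal]
7. n4.live = -4  [f.key - 26]
8. n4.depth = false  [f.key > 22]
9. n6.fin = -7  [terminal]
10. n7.idx = 29  [B.idx * -1 + 40]
11. n7.mk = -1  [-1]
12. n8.key = 10  [terminal]
13. n9.hot = false  [A.mk > -1]
14. n9.idx = 23  [f.key + 13]
15. n10.cnt = -8  [terminal]
16. n11.hot = 8  [terminal]
17. n9.fin = 6  [e.cnt + 14]
18. n12.lab = 12  [B.fin + 6]
19. n12.wid = 22  [22]
20. n13.cnt = -2  [terminal]
21. n14.key = 15  [terminal]
22. n12.tag = true  [true]
23. n7.lab = 10  [f.key]
24. n3.fin = 19  [B.idx + c.fin + 15]
25. n2.tag = true  [true]
26. n15.cnt = 12  [terminal]
27. n0.live = -8  [c.fin * -2 + 6]
28. n0.depth = false  [false]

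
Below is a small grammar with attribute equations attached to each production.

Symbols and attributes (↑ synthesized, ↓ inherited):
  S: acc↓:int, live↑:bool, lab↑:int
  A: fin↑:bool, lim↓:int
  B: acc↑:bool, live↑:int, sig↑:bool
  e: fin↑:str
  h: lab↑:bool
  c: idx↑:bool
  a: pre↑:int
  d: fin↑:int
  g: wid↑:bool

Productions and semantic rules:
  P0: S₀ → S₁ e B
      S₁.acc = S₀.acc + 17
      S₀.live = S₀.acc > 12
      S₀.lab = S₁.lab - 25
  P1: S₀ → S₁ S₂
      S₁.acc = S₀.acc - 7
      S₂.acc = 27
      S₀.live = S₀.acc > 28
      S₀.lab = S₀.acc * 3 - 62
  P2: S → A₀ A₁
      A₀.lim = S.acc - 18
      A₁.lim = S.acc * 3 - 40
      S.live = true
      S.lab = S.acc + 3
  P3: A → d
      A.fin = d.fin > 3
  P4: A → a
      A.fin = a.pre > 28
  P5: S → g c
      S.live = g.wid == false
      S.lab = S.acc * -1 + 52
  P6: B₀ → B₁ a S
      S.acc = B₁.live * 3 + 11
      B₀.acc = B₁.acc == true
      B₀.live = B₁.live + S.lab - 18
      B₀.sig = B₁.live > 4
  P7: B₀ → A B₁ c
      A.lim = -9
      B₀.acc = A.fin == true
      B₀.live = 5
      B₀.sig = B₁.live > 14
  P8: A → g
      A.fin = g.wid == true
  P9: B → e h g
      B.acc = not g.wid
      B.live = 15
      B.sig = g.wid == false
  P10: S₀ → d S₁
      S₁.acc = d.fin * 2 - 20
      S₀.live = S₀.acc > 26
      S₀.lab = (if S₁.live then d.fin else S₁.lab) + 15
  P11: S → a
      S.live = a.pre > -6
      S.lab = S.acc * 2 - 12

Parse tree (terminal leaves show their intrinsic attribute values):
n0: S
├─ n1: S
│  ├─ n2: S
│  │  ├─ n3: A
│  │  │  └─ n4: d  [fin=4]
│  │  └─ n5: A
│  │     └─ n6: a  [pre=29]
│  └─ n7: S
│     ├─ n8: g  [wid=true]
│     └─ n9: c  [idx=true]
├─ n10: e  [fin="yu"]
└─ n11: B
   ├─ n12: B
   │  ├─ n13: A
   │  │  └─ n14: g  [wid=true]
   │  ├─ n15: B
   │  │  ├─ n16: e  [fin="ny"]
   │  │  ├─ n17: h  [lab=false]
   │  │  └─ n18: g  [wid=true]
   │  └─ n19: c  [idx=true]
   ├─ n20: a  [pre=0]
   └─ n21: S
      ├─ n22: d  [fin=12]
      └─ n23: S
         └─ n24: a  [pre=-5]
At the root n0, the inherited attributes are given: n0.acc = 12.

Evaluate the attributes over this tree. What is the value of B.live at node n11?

14

1. n0.acc = 12  [given at root]
2. n1.acc = 29  [S₀.acc + 17]
3. n2.acc = 22  [S₀.acc - 7]
4. n3.lim = 4  [S.acc - 18]
5. n4.fin = 4  [terminal]
6. n3.fin = true  [d.fin > 3]
7. n5.lim = 26  [S.acc * 3 - 40]
8. n6.pre = 29  [terminal]
9. n5.fin = true  [a.pre > 28]
10. n2.live = true  [true]
11. n2.lab = 25  [S.acc + 3]
12. n7.acc = 27  [27]
13. n8.wid = true  [terminal]
14. n9.idx = true  [terminal]
15. n7.live = false  [g.wid == false]
16. n7.lab = 25  [S.acc * -1 + 52]
17. n1.live = true  [S₀.acc > 28]
18. n1.lab = 25  [S₀.acc * 3 - 62]
19. n10.fin = "yu"  [terminal]
20. n13.lim = -9  [-9]
21. n14.wid = true  [terminal]
22. n13.fin = true  [g.wid == true]
23. n16.fin = "ny"  [terminal]
24. n17.lab = false  [terminal]
25. n18.wid = true  [terminal]
26. n15.acc = false  [not g.wid]
27. n15.live = 15  [15]
28. n15.sig = false  [g.wid == false]
29. n19.idx = true  [terminal]
30. n12.acc = true  [A.fin == true]
31. n12.live = 5  [5]
32. n12.sig = true  [B₁.live > 14]
33. n20.pre = 0  [terminal]
34. n21.acc = 26  [B₁.live * 3 + 11]
35. n22.fin = 12  [terminal]
36. n23.acc = 4  [d.fin * 2 - 20]
37. n24.pre = -5  [terminal]
38. n23.live = true  [a.pre > -6]
39. n23.lab = -4  [S.acc * 2 - 12]
40. n21.live = false  [S₀.acc > 26]
41. n21.lab = 27  [(if S₁.live then d.fin else S₁.lab) + 15]
42. n11.acc = true  [B₁.acc == true]
43. n11.live = 14  [B₁.live + S.lab - 18]
44. n11.sig = true  [B₁.live > 4]
45. n0.live = false  [S₀.acc > 12]
46. n0.lab = 0  [S₁.lab - 25]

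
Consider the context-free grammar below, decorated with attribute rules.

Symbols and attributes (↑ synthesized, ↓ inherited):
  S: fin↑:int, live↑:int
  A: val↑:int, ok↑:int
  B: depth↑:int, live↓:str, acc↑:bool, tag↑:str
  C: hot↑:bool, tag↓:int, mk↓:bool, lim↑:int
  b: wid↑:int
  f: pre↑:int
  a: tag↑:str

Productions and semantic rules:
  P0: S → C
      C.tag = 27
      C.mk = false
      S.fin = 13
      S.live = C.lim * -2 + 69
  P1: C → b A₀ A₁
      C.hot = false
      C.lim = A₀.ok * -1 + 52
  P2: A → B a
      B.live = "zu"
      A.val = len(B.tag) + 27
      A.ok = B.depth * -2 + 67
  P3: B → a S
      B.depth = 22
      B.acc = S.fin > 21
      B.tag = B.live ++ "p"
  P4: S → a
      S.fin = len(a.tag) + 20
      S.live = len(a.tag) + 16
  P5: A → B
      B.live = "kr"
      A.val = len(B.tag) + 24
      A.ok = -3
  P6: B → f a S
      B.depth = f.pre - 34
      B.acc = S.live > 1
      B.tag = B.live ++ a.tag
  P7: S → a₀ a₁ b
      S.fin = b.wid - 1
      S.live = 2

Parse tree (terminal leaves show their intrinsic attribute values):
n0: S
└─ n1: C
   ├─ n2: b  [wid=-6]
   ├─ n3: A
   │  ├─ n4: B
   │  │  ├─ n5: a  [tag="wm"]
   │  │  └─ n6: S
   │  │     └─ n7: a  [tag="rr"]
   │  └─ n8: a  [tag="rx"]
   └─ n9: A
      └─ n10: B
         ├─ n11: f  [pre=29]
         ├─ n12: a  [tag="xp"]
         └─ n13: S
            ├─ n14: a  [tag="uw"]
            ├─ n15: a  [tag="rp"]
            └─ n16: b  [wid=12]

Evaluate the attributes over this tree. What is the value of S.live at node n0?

11

1. n1.tag = 27  [27]
2. n1.mk = false  [false]
3. n2.wid = -6  [terminal]
4. n4.live = "zu"  ["zu"]
5. n5.tag = "wm"  [terminal]
6. n7.tag = "rr"  [terminal]
7. n6.fin = 22  [len(a.tag) + 20]
8. n6.live = 18  [len(a.tag) + 16]
9. n4.depth = 22  [22]
10. n4.acc = true  [S.fin > 21]
11. n4.tag = "zup"  [B.live ++ "p"]
12. n8.tag = "rx"  [terminal]
13. n3.val = 30  [len(B.tag) + 27]
14. n3.ok = 23  [B.depth * -2 + 67]
15. n10.live = "kr"  ["kr"]
16. n11.pre = 29  [terminal]
17. n12.tag = "xp"  [terminal]
18. n14.tag = "uw"  [terminal]
19. n15.tag = "rp"  [terminal]
20. n16.wid = 12  [terminal]
21. n13.fin = 11  [b.wid - 1]
22. n13.live = 2  [2]
23. n10.depth = -5  [f.pre - 34]
24. n10.acc = true  [S.live > 1]
25. n10.tag = "krxp"  [B.live ++ a.tag]
26. n9.val = 28  [len(B.tag) + 24]
27. n9.ok = -3  [-3]
28. n1.hot = false  [false]
29. n1.lim = 29  [A₀.ok * -1 + 52]
30. n0.fin = 13  [13]
31. n0.live = 11  [C.lim * -2 + 69]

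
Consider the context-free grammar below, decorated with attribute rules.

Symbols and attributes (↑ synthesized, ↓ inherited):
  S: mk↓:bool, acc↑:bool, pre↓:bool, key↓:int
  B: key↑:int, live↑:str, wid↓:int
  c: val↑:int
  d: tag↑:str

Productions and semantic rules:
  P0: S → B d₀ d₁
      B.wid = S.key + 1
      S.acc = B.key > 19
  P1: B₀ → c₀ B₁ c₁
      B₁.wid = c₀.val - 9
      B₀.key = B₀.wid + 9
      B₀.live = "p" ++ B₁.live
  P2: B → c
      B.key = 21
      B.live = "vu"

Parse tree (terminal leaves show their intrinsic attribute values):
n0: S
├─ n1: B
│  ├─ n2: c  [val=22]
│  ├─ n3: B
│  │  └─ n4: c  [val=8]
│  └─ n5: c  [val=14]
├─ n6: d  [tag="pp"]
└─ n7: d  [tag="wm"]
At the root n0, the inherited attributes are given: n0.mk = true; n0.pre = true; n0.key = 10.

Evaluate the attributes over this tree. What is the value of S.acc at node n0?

true

1. n0.mk = true  [given at root]
2. n0.pre = true  [given at root]
3. n0.key = 10  [given at root]
4. n1.wid = 11  [S.key + 1]
5. n2.val = 22  [terminal]
6. n3.wid = 13  [c₀.val - 9]
7. n4.val = 8  [terminal]
8. n3.key = 21  [21]
9. n3.live = "vu"  ["vu"]
10. n5.val = 14  [terminal]
11. n1.key = 20  [B₀.wid + 9]
12. n1.live = "pvu"  ["p" ++ B₁.live]
13. n6.tag = "pp"  [terminal]
14. n7.tag = "wm"  [terminal]
15. n0.acc = true  [B.key > 19]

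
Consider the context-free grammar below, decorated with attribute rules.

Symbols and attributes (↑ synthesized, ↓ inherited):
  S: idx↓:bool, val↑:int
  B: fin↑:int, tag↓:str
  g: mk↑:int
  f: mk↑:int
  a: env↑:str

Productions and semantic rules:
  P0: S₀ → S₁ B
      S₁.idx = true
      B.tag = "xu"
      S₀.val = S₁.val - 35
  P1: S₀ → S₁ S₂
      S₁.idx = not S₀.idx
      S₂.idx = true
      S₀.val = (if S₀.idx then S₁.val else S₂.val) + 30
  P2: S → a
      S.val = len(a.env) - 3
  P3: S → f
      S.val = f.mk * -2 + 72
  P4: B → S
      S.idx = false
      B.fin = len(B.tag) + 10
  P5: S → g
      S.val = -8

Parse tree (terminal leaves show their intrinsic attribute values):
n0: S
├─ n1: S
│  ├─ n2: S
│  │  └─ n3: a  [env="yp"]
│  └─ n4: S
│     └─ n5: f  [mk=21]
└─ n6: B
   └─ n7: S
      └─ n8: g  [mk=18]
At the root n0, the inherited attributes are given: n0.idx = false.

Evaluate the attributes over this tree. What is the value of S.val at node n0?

-6

1. n0.idx = false  [given at root]
2. n1.idx = true  [true]
3. n2.idx = false  [not S₀.idx]
4. n3.env = "yp"  [terminal]
5. n2.val = -1  [len(a.env) - 3]
6. n4.idx = true  [true]
7. n5.mk = 21  [terminal]
8. n4.val = 30  [f.mk * -2 + 72]
9. n1.val = 29  [(if S₀.idx then S₁.val else S₂.val) + 30]
10. n6.tag = "xu"  ["xu"]
11. n7.idx = false  [false]
12. n8.mk = 18  [terminal]
13. n7.val = -8  [-8]
14. n6.fin = 12  [len(B.tag) + 10]
15. n0.val = -6  [S₁.val - 35]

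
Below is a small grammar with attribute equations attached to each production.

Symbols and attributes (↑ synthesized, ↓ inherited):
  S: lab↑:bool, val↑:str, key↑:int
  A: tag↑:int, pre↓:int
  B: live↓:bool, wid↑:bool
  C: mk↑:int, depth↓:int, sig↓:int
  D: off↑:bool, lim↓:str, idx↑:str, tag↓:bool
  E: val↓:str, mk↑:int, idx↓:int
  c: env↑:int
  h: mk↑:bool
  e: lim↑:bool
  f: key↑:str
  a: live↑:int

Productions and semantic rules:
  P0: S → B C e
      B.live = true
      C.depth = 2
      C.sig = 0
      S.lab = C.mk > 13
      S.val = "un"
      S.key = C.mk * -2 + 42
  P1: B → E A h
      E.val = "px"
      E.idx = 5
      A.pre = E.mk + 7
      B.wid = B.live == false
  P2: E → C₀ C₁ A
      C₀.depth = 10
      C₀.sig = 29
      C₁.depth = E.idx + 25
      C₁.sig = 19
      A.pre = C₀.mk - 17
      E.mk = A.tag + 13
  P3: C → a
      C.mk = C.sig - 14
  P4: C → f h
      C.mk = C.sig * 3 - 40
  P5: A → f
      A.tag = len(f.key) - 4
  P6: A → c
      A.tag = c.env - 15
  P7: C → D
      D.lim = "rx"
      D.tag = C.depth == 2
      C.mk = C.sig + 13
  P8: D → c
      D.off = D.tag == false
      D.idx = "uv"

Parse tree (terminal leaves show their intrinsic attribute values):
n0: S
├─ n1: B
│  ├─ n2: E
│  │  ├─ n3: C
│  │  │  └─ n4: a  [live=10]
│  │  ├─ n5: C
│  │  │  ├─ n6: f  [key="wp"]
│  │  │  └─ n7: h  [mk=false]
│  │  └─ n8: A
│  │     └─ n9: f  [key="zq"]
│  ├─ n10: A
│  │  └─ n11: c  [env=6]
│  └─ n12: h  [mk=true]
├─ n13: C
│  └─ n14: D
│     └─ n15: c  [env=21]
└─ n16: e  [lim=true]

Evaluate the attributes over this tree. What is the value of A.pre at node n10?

18

1. n1.live = true  [true]
2. n2.val = "px"  ["px"]
3. n2.idx = 5  [5]
4. n3.depth = 10  [10]
5. n3.sig = 29  [29]
6. n4.live = 10  [terminal]
7. n3.mk = 15  [C.sig - 14]
8. n5.depth = 30  [E.idx + 25]
9. n5.sig = 19  [19]
10. n6.key = "wp"  [terminal]
11. n7.mk = false  [terminal]
12. n5.mk = 17  [C.sig * 3 - 40]
13. n8.pre = -2  [C₀.mk - 17]
14. n9.key = "zq"  [terminal]
15. n8.tag = -2  [len(f.key) - 4]
16. n2.mk = 11  [A.tag + 13]
17. n10.pre = 18  [E.mk + 7]
18. n11.env = 6  [terminal]
19. n10.tag = -9  [c.env - 15]
20. n12.mk = true  [terminal]
21. n1.wid = false  [B.live == false]
22. n13.depth = 2  [2]
23. n13.sig = 0  [0]
24. n14.lim = "rx"  ["rx"]
25. n14.tag = true  [C.depth == 2]
26. n15.env = 21  [terminal]
27. n14.off = false  [D.tag == false]
28. n14.idx = "uv"  ["uv"]
29. n13.mk = 13  [C.sig + 13]
30. n16.lim = true  [terminal]
31. n0.lab = false  [C.mk > 13]
32. n0.val = "un"  ["un"]
33. n0.key = 16  [C.mk * -2 + 42]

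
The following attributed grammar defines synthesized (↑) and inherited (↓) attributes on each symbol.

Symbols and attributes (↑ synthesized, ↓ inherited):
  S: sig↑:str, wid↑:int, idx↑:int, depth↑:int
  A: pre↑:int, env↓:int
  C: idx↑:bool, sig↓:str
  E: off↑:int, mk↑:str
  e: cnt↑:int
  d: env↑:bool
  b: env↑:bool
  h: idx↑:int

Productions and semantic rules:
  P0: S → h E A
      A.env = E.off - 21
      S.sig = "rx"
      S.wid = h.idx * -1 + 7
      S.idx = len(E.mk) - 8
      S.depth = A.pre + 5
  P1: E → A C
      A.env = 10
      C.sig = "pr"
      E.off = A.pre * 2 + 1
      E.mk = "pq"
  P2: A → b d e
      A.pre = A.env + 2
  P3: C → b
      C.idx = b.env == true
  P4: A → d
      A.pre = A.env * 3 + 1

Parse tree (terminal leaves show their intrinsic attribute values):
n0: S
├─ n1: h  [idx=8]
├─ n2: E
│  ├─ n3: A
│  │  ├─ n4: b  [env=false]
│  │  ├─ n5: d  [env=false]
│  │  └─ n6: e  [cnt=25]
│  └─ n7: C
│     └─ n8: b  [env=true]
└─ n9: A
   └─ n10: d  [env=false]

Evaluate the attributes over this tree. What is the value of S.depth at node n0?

1. n1.idx = 8  [terminal]
2. n3.env = 10  [10]
3. n4.env = false  [terminal]
4. n5.env = false  [terminal]
5. n6.cnt = 25  [terminal]
6. n3.pre = 12  [A.env + 2]
7. n7.sig = "pr"  ["pr"]
8. n8.env = true  [terminal]
9. n7.idx = true  [b.env == true]
10. n2.off = 25  [A.pre * 2 + 1]
11. n2.mk = "pq"  ["pq"]
12. n9.env = 4  [E.off - 21]
13. n10.env = false  [terminal]
14. n9.pre = 13  [A.env * 3 + 1]
15. n0.sig = "rx"  ["rx"]
16. n0.wid = -1  [h.idx * -1 + 7]
17. n0.idx = -6  [len(E.mk) - 8]
18. n0.depth = 18  [A.pre + 5]

18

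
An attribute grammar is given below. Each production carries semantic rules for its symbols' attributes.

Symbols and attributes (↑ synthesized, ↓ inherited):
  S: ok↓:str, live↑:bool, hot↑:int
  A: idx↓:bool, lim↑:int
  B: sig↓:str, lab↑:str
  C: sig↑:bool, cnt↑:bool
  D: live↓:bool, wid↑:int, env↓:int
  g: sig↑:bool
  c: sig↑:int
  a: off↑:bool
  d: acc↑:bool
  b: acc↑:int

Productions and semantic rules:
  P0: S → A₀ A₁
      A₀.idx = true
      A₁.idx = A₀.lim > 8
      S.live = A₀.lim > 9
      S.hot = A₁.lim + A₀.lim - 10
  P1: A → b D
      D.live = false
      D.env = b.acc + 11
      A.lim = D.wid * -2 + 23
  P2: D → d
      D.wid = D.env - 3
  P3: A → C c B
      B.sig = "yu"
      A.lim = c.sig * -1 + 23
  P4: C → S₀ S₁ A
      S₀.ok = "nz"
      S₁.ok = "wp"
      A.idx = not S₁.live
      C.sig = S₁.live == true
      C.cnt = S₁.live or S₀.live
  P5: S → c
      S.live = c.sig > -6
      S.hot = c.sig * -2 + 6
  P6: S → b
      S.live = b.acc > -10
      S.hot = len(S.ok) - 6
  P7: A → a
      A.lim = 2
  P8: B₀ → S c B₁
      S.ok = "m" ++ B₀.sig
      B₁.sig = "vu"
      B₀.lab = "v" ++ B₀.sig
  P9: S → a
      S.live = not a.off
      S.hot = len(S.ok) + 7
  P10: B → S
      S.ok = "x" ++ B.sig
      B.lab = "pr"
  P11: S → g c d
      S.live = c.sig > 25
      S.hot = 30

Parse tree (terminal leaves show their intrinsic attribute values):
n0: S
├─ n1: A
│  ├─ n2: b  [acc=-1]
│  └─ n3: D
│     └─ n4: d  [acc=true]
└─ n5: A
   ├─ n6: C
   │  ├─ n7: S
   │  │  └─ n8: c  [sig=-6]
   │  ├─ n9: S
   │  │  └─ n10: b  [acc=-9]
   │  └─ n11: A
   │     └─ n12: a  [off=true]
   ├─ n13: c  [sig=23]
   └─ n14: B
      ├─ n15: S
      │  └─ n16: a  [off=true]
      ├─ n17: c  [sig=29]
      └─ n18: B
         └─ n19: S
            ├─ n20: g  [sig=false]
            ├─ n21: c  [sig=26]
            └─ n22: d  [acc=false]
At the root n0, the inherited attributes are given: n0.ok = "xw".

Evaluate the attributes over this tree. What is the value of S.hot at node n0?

-1

1. n0.ok = "xw"  [given at root]
2. n1.idx = true  [true]
3. n2.acc = -1  [terminal]
4. n3.live = false  [false]
5. n3.env = 10  [b.acc + 11]
6. n4.acc = true  [terminal]
7. n3.wid = 7  [D.env - 3]
8. n1.lim = 9  [D.wid * -2 + 23]
9. n5.idx = true  [A₀.lim > 8]
10. n7.ok = "nz"  ["nz"]
11. n8.sig = -6  [terminal]
12. n7.live = false  [c.sig > -6]
13. n7.hot = 18  [c.sig * -2 + 6]
14. n9.ok = "wp"  ["wp"]
15. n10.acc = -9  [terminal]
16. n9.live = true  [b.acc > -10]
17. n9.hot = -4  [len(S.ok) - 6]
18. n11.idx = false  [not S₁.live]
19. n12.off = true  [terminal]
20. n11.lim = 2  [2]
21. n6.sig = true  [S₁.live == true]
22. n6.cnt = true  [S₁.live or S₀.live]
23. n13.sig = 23  [terminal]
24. n14.sig = "yu"  ["yu"]
25. n15.ok = "myu"  ["m" ++ B₀.sig]
26. n16.off = true  [terminal]
27. n15.live = false  [not a.off]
28. n15.hot = 10  [len(S.ok) + 7]
29. n17.sig = 29  [terminal]
30. n18.sig = "vu"  ["vu"]
31. n19.ok = "xvu"  ["x" ++ B.sig]
32. n20.sig = false  [terminal]
33. n21.sig = 26  [terminal]
34. n22.acc = false  [terminal]
35. n19.live = true  [c.sig > 25]
36. n19.hot = 30  [30]
37. n18.lab = "pr"  ["pr"]
38. n14.lab = "vyu"  ["v" ++ B₀.sig]
39. n5.lim = 0  [c.sig * -1 + 23]
40. n0.live = false  [A₀.lim > 9]
41. n0.hot = -1  [A₁.lim + A₀.lim - 10]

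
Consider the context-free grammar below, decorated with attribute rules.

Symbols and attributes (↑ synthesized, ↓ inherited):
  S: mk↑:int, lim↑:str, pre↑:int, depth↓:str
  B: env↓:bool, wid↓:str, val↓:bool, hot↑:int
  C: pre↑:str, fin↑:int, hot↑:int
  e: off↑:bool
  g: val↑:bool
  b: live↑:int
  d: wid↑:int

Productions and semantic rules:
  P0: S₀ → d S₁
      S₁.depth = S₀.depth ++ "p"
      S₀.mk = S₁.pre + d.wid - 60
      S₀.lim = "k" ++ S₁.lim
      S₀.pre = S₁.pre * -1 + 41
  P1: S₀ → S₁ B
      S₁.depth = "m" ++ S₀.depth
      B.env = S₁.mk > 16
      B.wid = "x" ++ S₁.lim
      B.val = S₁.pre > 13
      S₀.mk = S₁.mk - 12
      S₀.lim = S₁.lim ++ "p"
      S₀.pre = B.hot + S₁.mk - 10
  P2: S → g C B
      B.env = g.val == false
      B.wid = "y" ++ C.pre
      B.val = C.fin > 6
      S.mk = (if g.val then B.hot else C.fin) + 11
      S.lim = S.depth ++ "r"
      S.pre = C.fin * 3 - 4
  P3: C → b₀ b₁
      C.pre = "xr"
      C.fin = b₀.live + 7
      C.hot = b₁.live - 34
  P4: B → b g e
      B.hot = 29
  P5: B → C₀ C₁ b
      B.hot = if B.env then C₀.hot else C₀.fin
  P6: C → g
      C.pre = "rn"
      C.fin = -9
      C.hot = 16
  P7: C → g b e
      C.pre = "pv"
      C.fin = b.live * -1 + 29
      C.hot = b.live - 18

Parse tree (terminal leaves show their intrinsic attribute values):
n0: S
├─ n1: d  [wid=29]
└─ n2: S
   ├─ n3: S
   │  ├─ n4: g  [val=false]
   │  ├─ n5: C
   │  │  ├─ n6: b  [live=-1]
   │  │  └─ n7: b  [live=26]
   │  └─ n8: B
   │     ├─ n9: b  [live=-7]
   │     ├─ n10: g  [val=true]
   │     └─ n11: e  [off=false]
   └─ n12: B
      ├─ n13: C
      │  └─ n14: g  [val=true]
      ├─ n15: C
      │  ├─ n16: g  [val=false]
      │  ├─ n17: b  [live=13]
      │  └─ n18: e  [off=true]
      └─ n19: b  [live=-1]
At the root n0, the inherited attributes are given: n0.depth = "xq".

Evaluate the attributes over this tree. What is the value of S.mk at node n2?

1. n0.depth = "xq"  [given at root]
2. n1.wid = 29  [terminal]
3. n2.depth = "xqp"  [S₀.depth ++ "p"]
4. n3.depth = "mxqp"  ["m" ++ S₀.depth]
5. n4.val = false  [terminal]
6. n6.live = -1  [terminal]
7. n7.live = 26  [terminal]
8. n5.pre = "xr"  ["xr"]
9. n5.fin = 6  [b₀.live + 7]
10. n5.hot = -8  [b₁.live - 34]
11. n8.env = true  [g.val == false]
12. n8.wid = "yxr"  ["y" ++ C.pre]
13. n8.val = false  [C.fin > 6]
14. n9.live = -7  [terminal]
15. n10.val = true  [terminal]
16. n11.off = false  [terminal]
17. n8.hot = 29  [29]
18. n3.mk = 17  [(if g.val then B.hot else C.fin) + 11]
19. n3.lim = "mxqpr"  [S.depth ++ "r"]
20. n3.pre = 14  [C.fin * 3 - 4]
21. n12.env = true  [S₁.mk > 16]
22. n12.wid = "xmxqpr"  ["x" ++ S₁.lim]
23. n12.val = true  [S₁.pre > 13]
24. n14.val = true  [terminal]
25. n13.pre = "rn"  ["rn"]
26. n13.fin = -9  [-9]
27. n13.hot = 16  [16]
28. n16.val = false  [terminal]
29. n17.live = 13  [terminal]
30. n18.off = true  [terminal]
31. n15.pre = "pv"  ["pv"]
32. n15.fin = 16  [b.live * -1 + 29]
33. n15.hot = -5  [b.live - 18]
34. n19.live = -1  [terminal]
35. n12.hot = 16  [if B.env then C₀.hot else C₀.fin]
36. n2.mk = 5  [S₁.mk - 12]
37. n2.lim = "mxqprp"  [S₁.lim ++ "p"]
38. n2.pre = 23  [B.hot + S₁.mk - 10]
39. n0.mk = -8  [S₁.pre + d.wid - 60]
40. n0.lim = "kmxqprp"  ["k" ++ S₁.lim]
41. n0.pre = 18  [S₁.pre * -1 + 41]

5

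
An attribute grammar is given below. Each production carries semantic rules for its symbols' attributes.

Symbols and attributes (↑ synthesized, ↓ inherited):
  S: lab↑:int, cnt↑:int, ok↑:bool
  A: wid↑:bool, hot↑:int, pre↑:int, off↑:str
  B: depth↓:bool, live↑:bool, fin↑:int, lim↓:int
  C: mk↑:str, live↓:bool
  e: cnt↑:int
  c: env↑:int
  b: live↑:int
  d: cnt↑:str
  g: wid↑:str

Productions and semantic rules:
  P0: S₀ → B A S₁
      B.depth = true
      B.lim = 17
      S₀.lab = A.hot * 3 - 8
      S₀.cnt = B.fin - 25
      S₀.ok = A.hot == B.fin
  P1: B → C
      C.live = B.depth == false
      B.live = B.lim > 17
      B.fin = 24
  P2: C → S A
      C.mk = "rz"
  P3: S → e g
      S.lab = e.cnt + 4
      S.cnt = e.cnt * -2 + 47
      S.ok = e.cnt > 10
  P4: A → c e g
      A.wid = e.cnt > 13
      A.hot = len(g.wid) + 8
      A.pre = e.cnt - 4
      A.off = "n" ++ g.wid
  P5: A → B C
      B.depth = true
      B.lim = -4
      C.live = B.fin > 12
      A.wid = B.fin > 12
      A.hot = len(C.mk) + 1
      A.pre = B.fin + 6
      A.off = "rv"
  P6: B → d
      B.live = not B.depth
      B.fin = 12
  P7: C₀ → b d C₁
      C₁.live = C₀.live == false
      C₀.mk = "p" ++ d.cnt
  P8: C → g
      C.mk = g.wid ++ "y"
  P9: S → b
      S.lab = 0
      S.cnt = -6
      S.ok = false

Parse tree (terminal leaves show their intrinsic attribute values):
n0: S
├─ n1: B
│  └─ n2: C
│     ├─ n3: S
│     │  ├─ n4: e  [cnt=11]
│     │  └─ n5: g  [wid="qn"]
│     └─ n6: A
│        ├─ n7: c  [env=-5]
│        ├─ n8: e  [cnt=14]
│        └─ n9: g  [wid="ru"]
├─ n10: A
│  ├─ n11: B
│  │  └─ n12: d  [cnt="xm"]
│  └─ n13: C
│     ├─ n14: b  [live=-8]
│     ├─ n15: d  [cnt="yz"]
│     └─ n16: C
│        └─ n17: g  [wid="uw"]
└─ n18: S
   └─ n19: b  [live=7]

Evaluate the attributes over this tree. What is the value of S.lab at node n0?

1. n1.depth = true  [true]
2. n1.lim = 17  [17]
3. n2.live = false  [B.depth == false]
4. n4.cnt = 11  [terminal]
5. n5.wid = "qn"  [terminal]
6. n3.lab = 15  [e.cnt + 4]
7. n3.cnt = 25  [e.cnt * -2 + 47]
8. n3.ok = true  [e.cnt > 10]
9. n7.env = -5  [terminal]
10. n8.cnt = 14  [terminal]
11. n9.wid = "ru"  [terminal]
12. n6.wid = true  [e.cnt > 13]
13. n6.hot = 10  [len(g.wid) + 8]
14. n6.pre = 10  [e.cnt - 4]
15. n6.off = "nru"  ["n" ++ g.wid]
16. n2.mk = "rz"  ["rz"]
17. n1.live = false  [B.lim > 17]
18. n1.fin = 24  [24]
19. n11.depth = true  [true]
20. n11.lim = -4  [-4]
21. n12.cnt = "xm"  [terminal]
22. n11.live = false  [not B.depth]
23. n11.fin = 12  [12]
24. n13.live = false  [B.fin > 12]
25. n14.live = -8  [terminal]
26. n15.cnt = "yz"  [terminal]
27. n16.live = true  [C₀.live == false]
28. n17.wid = "uw"  [terminal]
29. n16.mk = "uwy"  [g.wid ++ "y"]
30. n13.mk = "pyz"  ["p" ++ d.cnt]
31. n10.wid = false  [B.fin > 12]
32. n10.hot = 4  [len(C.mk) + 1]
33. n10.pre = 18  [B.fin + 6]
34. n10.off = "rv"  ["rv"]
35. n19.live = 7  [terminal]
36. n18.lab = 0  [0]
37. n18.cnt = -6  [-6]
38. n18.ok = false  [false]
39. n0.lab = 4  [A.hot * 3 - 8]
40. n0.cnt = -1  [B.fin - 25]
41. n0.ok = false  [A.hot == B.fin]

4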